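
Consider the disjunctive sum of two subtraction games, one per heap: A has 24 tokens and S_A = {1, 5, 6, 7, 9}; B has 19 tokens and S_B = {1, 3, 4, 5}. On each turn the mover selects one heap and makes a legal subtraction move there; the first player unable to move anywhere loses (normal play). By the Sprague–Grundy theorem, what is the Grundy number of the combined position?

1

Heap A, S = {1, 5, 6, 7, 9}:
n :  0  1  2  3  4  5  6  7  8  9 10 11 12 13 14 15 16 17 18 19 20 21 22 23 24
G :  0  1  0  1  0  1  2  3  2  3  2  3  0  1  0  1  0  1  2  3  2  3  2  3  0
G_A(24) = 0.
Heap B, S = {1, 3, 4, 5}:
n :  0  1  2  3  4  5  6  7  8  9 10 11 12 13 14 15 16 17 18 19
G :  0  1  0  1  2  3  2  3  0  1  0  1  2  3  2  3  0  1  0  1
G_B(19) = 1.
Combined Grundy value = 0 ⊕ 1 = 1.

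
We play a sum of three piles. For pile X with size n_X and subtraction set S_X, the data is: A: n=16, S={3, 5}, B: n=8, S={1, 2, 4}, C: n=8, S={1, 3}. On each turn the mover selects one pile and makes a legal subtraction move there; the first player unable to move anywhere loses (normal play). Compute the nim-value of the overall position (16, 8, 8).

Pile A, S = {3, 5}:
n :  0  1  2  3  4  5  6  7  8  9 10 11 12 13 14 15 16
G :  0  0  0  1  1  1  2  2  0  0  0  1  1  1  2  2  0
G_A(16) = 0.
Pile B, S = {1, 2, 4}:
n : 0 1 2 3 4 5 6 7 8
G : 0 1 2 0 1 2 0 1 2
G_B(8) = 2.
Pile C, S = {1, 3}:
n : 0 1 2 3 4 5 6 7 8
G : 0 1 0 1 0 1 0 1 0
G_C(8) = 0.
Combined Grundy value = 0 ⊕ 2 ⊕ 0 = 2.

2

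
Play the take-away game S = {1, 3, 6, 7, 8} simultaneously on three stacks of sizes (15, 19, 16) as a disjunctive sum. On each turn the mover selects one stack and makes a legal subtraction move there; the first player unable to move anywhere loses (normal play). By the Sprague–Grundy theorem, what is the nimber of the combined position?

All stacks use S = {1, 3, 6, 7, 8}:
G(0) = 0
G(1) = mex{0} = 1
G(2) = mex{1} = 0
G(3) = mex{0,0} = 1
G(4) = mex{1,1} = 0
G(5) = mex{0,0} = 1
G(6) = mex{1,1,0} = 2
G(7) = mex{2,0,1,0} = 3
G(8) = mex{3,1,0,1,0} = 2
G(9) = mex{2,2,1,0,1} = 3
G(10) = mex{3,3,0,1,0} = 2
G(11) = mex{2,2,1,0,1} = 3
G(12) = mex{3,3,2,1,0} = 4
G(13) = mex{4,2,3,2,1} = 0
G(14) = mex{0,3,2,3,2} = 1
G(15) = mex{1,4,3,2,3} = 0
G(16) = mex{0,0,2,3,2} = 1
G(17) = mex{1,1,3,2,3} = 0
G(18) = mex{0,0,4,3,2} = 1
G(19) = mex{1,1,0,4,3} = 2
Stack A: G(15) = 0.
Stack B: G(19) = 2.
Stack C: G(16) = 1.
Combined Grundy value = 0 ⊕ 2 ⊕ 1 = 3.

3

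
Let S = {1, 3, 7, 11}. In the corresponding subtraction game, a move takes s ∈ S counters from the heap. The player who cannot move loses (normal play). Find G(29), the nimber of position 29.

1

G(0) = 0
G(1) = mex{0} = 1
G(2) = mex{1} = 0
G(3) = mex{0,0} = 1
G(4) = mex{1,1} = 0
G(5) = mex{0,0} = 1
G(6) = mex{1,1} = 0
G(7) = mex{0,0,0} = 1
G(8) = mex{1,1,1} = 0
G(9) = mex{0,0,0} = 1
G(10) = mex{1,1,1} = 0
G(11) = mex{0,0,0,0} = 1
G(12) = mex{1,1,1,1} = 0
G(13) = mex{0,0,0,0} = 1
G(14) = mex{1,1,1,1} = 0
G(15) = mex{0,0,0,0} = 1
G(16) = mex{1,1,1,1} = 0
G(17) = mex{0,0,0,0} = 1
G(18) = mex{1,1,1,1} = 0
G(19) = mex{0,0,0,0} = 1
G(20) = mex{1,1,1,1} = 0
G(21) = mex{0,0,0,0} = 1
G(22) = mex{1,1,1,1} = 0
G(23) = mex{0,0,0,0} = 1
G(24) = mex{1,1,1,1} = 0
G(25) = mex{0,0,0,0} = 1
G(26) = mex{1,1,1,1} = 0
G(27) = mex{0,0,0,0} = 1
G(28) = mex{1,1,1,1} = 0
G(29) = mex{0,0,0,0} = 1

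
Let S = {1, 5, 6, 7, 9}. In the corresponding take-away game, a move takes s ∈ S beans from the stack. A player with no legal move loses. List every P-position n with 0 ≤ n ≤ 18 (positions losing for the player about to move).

0, 2, 4, 12, 14, 16

G(0) = 0
G(1) = mex{0} = 1
G(2) = mex{1} = 0
G(3) = mex{0} = 1
G(4) = mex{1} = 0
G(5) = mex{0,0} = 1
G(6) = mex{1,1,0} = 2
G(7) = mex{2,0,1,0} = 3
G(8) = mex{3,1,0,1} = 2
G(9) = mex{2,0,1,0,0} = 3
G(10) = mex{3,1,0,1,1} = 2
G(11) = mex{2,2,1,0,0} = 3
G(12) = mex{3,3,2,1,1} = 0
G(13) = mex{0,2,3,2,0} = 1
G(14) = mex{1,3,2,3,1} = 0
G(15) = mex{0,2,3,2,2} = 1
G(16) = mex{1,3,2,3,3} = 0
G(17) = mex{0,0,3,2,2} = 1
G(18) = mex{1,1,0,3,3} = 2
P-positions are exactly the n with G(n) = 0.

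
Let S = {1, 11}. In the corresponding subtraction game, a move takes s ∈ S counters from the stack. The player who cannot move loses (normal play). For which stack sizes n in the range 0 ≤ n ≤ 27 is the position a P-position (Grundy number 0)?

n :  0  1  2  3  4  5  6  7  8  9 10 11 12 13 14 15 16 17 18 19 20 21 22 23 24 25 26 27
G :  0  1  0  1  0  1  0  1  0  1  0  1  0  1  0  1  0  1  0  1  0  1  0  1  0  1  0  1
P-positions are exactly the n with G(n) = 0.

0, 2, 4, 6, 8, 10, 12, 14, 16, 18, 20, 22, 24, 26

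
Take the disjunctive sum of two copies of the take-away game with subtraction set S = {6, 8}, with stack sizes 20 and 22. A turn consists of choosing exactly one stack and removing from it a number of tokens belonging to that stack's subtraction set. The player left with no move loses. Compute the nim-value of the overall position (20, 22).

0

All stacks use S = {6, 8}:
n :  0  1  2  3  4  5  6  7  8  9 10 11 12 13 14 15 16 17 18 19 20 21 22
G :  0  0  0  0  0  0  1  1  1  1  1  1  2  2  0  0  0  0  0  0  1  1  1
Stack A: G(20) = 1.
Stack B: G(22) = 1.
Combined Grundy value = 1 ⊕ 1 = 0.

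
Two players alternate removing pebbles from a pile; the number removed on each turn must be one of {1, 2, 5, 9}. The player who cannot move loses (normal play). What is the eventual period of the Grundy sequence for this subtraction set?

10

n :  0  1  2  3  4  5  6  7  8  9 10 11 12 13 14 15 16 17 18 19 20 21
G :  0  1  2  0  1  2  0  1  2  3  0  1  2  0  1  2  0  1  2  3  0  1
G(n+10) = G(n) holds for n = 0,…,8 (a full window of length max(S) = 9), so the sequence is purely periodic with period 10.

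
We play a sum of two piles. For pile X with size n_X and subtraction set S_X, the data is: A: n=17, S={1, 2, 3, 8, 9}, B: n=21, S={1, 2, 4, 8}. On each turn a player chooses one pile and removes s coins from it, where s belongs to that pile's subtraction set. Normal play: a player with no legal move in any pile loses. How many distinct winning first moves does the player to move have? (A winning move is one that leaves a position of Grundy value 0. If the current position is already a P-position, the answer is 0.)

1

Pile A, S = {1, 2, 3, 8, 9}:
G(0) = 0
G(1) = mex{0} = 1
G(2) = mex{1,0} = 2
G(3) = mex{2,1,0} = 3
G(4) = mex{3,2,1} = 0
G(5) = mex{0,3,2} = 1
G(6) = mex{1,0,3} = 2
G(7) = mex{2,1,0} = 3
G(8) = mex{3,2,1,0} = 4
G(9) = mex{4,3,2,1,0} = 5
G(10) = mex{5,4,3,2,1} = 0
G(11) = mex{0,5,4,3,2} = 1
G(12) = mex{1,0,5,0,3} = 2
G(13) = mex{2,1,0,1,0} = 3
G(14) = mex{3,2,1,2,1} = 0
G(15) = mex{0,3,2,3,2} = 1
G(16) = mex{1,0,3,4,3} = 2
G(17) = mex{2,1,0,5,4} = 3
G_A(17) = 3.
Pile B, S = {1, 2, 4, 8}:
n :  0  1  2  3  4  5  6  7  8  9 10 11 12 13 14 15 16 17 18 19 20 21
G :  0  1  2  0  1  2  0  1  2  0  1  2  0  1  2  0  1  2  0  1  2  0
G_B(21) = 0.
Combined Grundy value = 3 ⊕ 0 = 3.
A winning move leaves total XOR = 0, i.e. changes one component's Grundy value g to g ⊕ X where X is the current total.
Pile A: need g' = 3⊕3 = 0. Options: 17−1→G=2, 17−2→G=1, 17−3→G=0, 17−8→G=5, 17−9→G=4. Hits: 1.
Pile B: need g' = 0⊕3 = 3. Options: 21−1→G=2, 21−2→G=1, 21−4→G=2, 21−8→G=1. Hits: 0.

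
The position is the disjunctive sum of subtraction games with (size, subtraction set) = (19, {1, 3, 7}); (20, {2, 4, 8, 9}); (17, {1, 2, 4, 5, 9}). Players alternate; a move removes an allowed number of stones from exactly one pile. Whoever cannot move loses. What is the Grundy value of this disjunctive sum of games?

1

Pile A, S = {1, 3, 7}:
G(0) = 0
G(1) = mex{0} = 1
G(2) = mex{1} = 0
G(3) = mex{0,0} = 1
G(4) = mex{1,1} = 0
G(5) = mex{0,0} = 1
G(6) = mex{1,1} = 0
G(7) = mex{0,0,0} = 1
G(8) = mex{1,1,1} = 0
G(9) = mex{0,0,0} = 1
G(10) = mex{1,1,1} = 0
G(11) = mex{0,0,0} = 1
G(12) = mex{1,1,1} = 0
G(13) = mex{0,0,0} = 1
G(14) = mex{1,1,1} = 0
G(15) = mex{0,0,0} = 1
G(16) = mex{1,1,1} = 0
G(17) = mex{0,0,0} = 1
G(18) = mex{1,1,1} = 0
G(19) = mex{0,0,0} = 1
G_A(19) = 1.
Pile B, S = {2, 4, 8, 9}:
G(0) = 0
G(1) = mex{} = 0
G(2) = mex{0} = 1
G(3) = mex{0} = 1
G(4) = mex{1,0} = 2
G(5) = mex{1,0} = 2
G(6) = mex{2,1} = 0
G(7) = mex{2,1} = 0
G(8) = mex{0,2,0} = 1
G(9) = mex{0,2,0,0} = 1
G(10) = mex{1,0,1,0} = 2
G(11) = mex{1,0,1,1} = 2
G(12) = mex{2,1,2,1} = 0
G(13) = mex{2,1,2,2} = 0
G(14) = mex{0,2,0,2} = 1
G(15) = mex{0,2,0,0} = 1
G(16) = mex{1,0,1,0} = 2
G(17) = mex{1,0,1,1} = 2
G(18) = mex{2,1,2,1} = 0
G(19) = mex{2,1,2,2} = 0
G(20) = mex{0,2,0,2} = 1
G_B(20) = 1.
Pile C, S = {1, 2, 4, 5, 9}:
G(0) = 0
G(1) = mex{0} = 1
G(2) = mex{1,0} = 2
G(3) = mex{2,1} = 0
G(4) = mex{0,2,0} = 1
G(5) = mex{1,0,1,0} = 2
G(6) = mex{2,1,2,1} = 0
G(7) = mex{0,2,0,2} = 1
G(8) = mex{1,0,1,0} = 2
G(9) = mex{2,1,2,1,0} = 3
G(10) = mex{3,2,0,2,1} = 4
G(11) = mex{4,3,1,0,2} = 5
G(12) = mex{5,4,2,1,0} = 3
G(13) = mex{3,5,3,2,1} = 0
G(14) = mex{0,3,4,3,2} = 1
G(15) = mex{1,0,5,4,0} = 2
G(16) = mex{2,1,3,5,1} = 0
G(17) = mex{0,2,0,3,2} = 1
G_C(17) = 1.
Combined Grundy value = 1 ⊕ 1 ⊕ 1 = 1.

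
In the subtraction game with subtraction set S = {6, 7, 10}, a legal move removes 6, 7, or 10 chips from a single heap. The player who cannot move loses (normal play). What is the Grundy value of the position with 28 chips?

2

n :  0  1  2  3  4  5  6  7  8  9 10 11 12 13 14 15 16 17 18 19 20 21 22 23 24 25 26 27 28
G :  0  0  0  0  0  0  1  1  1  1  1  1  2  2  2  2  0  0  0  0  0  0  1  1  1  1  1  1  2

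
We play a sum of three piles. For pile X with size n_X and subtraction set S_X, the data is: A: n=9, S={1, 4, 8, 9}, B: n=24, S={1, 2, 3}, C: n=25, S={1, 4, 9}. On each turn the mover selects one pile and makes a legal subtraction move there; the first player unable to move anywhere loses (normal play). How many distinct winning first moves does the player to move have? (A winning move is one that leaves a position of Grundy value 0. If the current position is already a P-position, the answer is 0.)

4

Pile A, S = {1, 4, 8, 9}:
n : 0 1 2 3 4 5 6 7 8 9
G : 0 1 0 1 2 0 1 0 1 2
G_A(9) = 2.
Pile B, S = {1, 2, 3}:
n :  0  1  2  3  4  5  6  7  8  9 10 11 12 13 14 15 16 17 18 19 20 21 22 23 24
G :  0  1  2  3  0  1  2  3  0  1  2  3  0  1  2  3  0  1  2  3  0  1  2  3  0
G_B(24) = 0.
Pile C, S = {1, 4, 9}:
G(0) = 0
G(1) = mex{0} = 1
G(2) = mex{1} = 0
G(3) = mex{0} = 1
G(4) = mex{1,0} = 2
G(5) = mex{2,1} = 0
G(6) = mex{0,0} = 1
G(7) = mex{1,1} = 0
G(8) = mex{0,2} = 1
G(9) = mex{1,0,0} = 2
G(10) = mex{2,1,1} = 0
G(11) = mex{0,0,0} = 1
G(12) = mex{1,1,1} = 0
G(13) = mex{0,2,2} = 1
G(14) = mex{1,0,0} = 2
G(15) = mex{2,1,1} = 0
G(16) = mex{0,0,0} = 1
G(17) = mex{1,1,1} = 0
G(18) = mex{0,2,2} = 1
G(19) = mex{1,0,0} = 2
G(20) = mex{2,1,1} = 0
G(21) = mex{0,0,0} = 1
G(22) = mex{1,1,1} = 0
G(23) = mex{0,2,2} = 1
G(24) = mex{1,0,0} = 2
G(25) = mex{2,1,1} = 0
G_C(25) = 0.
Combined Grundy value = 2 ⊕ 0 ⊕ 0 = 2.
A winning move leaves total XOR = 0, i.e. changes one component's Grundy value g to g ⊕ X where X is the current total.
Pile A: need g' = 2⊕2 = 0. Options: 9−1→G=1, 9−4→G=0, 9−8→G=1, 9−9→G=0. Hits: 2.
Pile B: need g' = 0⊕2 = 2. Options: 24−1→G=3, 24−2→G=2, 24−3→G=1. Hits: 1.
Pile C: need g' = 0⊕2 = 2. Options: 25−1→G=2, 25−4→G=1, 25−9→G=1. Hits: 1.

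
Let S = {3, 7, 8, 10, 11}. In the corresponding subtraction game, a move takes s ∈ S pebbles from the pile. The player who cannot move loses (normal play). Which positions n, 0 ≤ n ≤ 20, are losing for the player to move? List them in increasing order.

G(0) = 0
G(1) = mex{} = 0
G(2) = mex{} = 0
G(3) = mex{0} = 1
G(4) = mex{0} = 1
G(5) = mex{0} = 1
G(6) = mex{1} = 0
G(7) = mex{1,0} = 2
G(8) = mex{1,0,0} = 2
G(9) = mex{0,0,0} = 1
G(10) = mex{2,1,0,0} = 3
G(11) = mex{2,1,1,0,0} = 3
G(12) = mex{1,1,1,0,0} = 2
G(13) = mex{3,0,1,1,0} = 2
G(14) = mex{3,2,0,1,1} = 4
G(15) = mex{2,2,2,1,1} = 0
G(16) = mex{2,1,2,0,1} = 3
G(17) = mex{4,3,1,2,0} = 5
G(18) = mex{0,3,3,2,2} = 1
G(19) = mex{3,2,3,1,2} = 0
G(20) = mex{5,2,2,3,1} = 0
P-positions are exactly the n with G(n) = 0.

0, 1, 2, 6, 15, 19, 20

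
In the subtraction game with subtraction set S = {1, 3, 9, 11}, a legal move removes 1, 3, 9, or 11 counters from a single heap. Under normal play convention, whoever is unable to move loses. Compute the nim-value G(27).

1

G(0) = 0
G(1) = mex{0} = 1
G(2) = mex{1} = 0
G(3) = mex{0,0} = 1
G(4) = mex{1,1} = 0
G(5) = mex{0,0} = 1
G(6) = mex{1,1} = 0
G(7) = mex{0,0} = 1
G(8) = mex{1,1} = 0
G(9) = mex{0,0,0} = 1
G(10) = mex{1,1,1} = 0
G(11) = mex{0,0,0,0} = 1
G(12) = mex{1,1,1,1} = 0
G(13) = mex{0,0,0,0} = 1
G(14) = mex{1,1,1,1} = 0
G(15) = mex{0,0,0,0} = 1
G(16) = mex{1,1,1,1} = 0
G(17) = mex{0,0,0,0} = 1
G(18) = mex{1,1,1,1} = 0
G(19) = mex{0,0,0,0} = 1
G(20) = mex{1,1,1,1} = 0
G(21) = mex{0,0,0,0} = 1
G(22) = mex{1,1,1,1} = 0
G(23) = mex{0,0,0,0} = 1
G(24) = mex{1,1,1,1} = 0
G(25) = mex{0,0,0,0} = 1
G(26) = mex{1,1,1,1} = 0
G(27) = mex{0,0,0,0} = 1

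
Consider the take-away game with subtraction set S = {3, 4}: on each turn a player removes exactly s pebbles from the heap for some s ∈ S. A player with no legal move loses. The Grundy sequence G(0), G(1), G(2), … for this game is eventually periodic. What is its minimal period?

n :  0  1  2  3  4  5  6  7  8  9 10 11 12 13 14 15
G :  0  0  0  1  1  1  2  0  0  0  1  1  1  2  0  0
G(n+7) = G(n) holds for n = 0,…,3 (a full window of length max(S) = 4), so the sequence is purely periodic with period 7.

7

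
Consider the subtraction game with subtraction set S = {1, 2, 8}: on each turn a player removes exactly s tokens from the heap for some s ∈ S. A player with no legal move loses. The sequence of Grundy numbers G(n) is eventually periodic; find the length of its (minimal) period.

3

G(0) = 0
G(1) = mex{0} = 1
G(2) = mex{1,0} = 2
G(3) = mex{2,1} = 0
G(4) = mex{0,2} = 1
G(5) = mex{1,0} = 2
G(6) = mex{2,1} = 0
G(7) = mex{0,2} = 1
G(8) = mex{1,0,0} = 2
G(9) = mex{2,1,1} = 0
G(10) = mex{0,2,2} = 1
G(11) = mex{1,0,0} = 2
G(12) = mex{2,1,1} = 0
G(13) = mex{0,2,2} = 1
G(14) = mex{1,0,0} = 2
G(n+3) = G(n) holds for n = 0,…,7 (a full window of length max(S) = 8), so the sequence is purely periodic with period 3.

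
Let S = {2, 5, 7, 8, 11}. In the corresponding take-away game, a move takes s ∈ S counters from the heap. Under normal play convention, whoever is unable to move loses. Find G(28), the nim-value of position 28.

G(0) = 0
G(1) = mex{} = 0
G(2) = mex{0} = 1
G(3) = mex{0} = 1
G(4) = mex{1} = 0
G(5) = mex{1,0} = 2
G(6) = mex{0,0} = 1
G(7) = mex{2,1,0} = 3
G(8) = mex{1,1,0,0} = 2
G(9) = mex{3,0,1,0} = 2
G(10) = mex{2,2,1,1} = 0
G(11) = mex{2,1,0,1,0} = 3
G(12) = mex{0,3,2,0,0} = 1
G(13) = mex{3,2,1,2,1} = 0
G(14) = mex{1,2,3,1,1} = 0
G(15) = mex{0,0,2,3,0} = 1
G(16) = mex{0,3,2,2,2} = 1
G(17) = mex{1,1,0,2,1} = 3
G(18) = mex{1,0,3,0,3} = 2
G(19) = mex{3,0,1,3,2} = 4
G(20) = mex{2,1,0,1,2} = 3
G(21) = mex{4,1,0,0,0} = 2
G(22) = mex{3,3,1,0,3} = 2
G(23) = mex{2,2,1,1,1} = 0
G(24) = mex{2,4,3,1,0} = 5
G(25) = mex{0,3,2,3,0} = 1
G(26) = mex{5,2,4,2,1} = 0
G(27) = mex{1,2,3,4,1} = 0
G(28) = mex{0,0,2,3,3} = 1

1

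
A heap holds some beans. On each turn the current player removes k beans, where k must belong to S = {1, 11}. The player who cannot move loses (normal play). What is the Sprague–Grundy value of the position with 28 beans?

0

n :  0  1  2  3  4  5  6  7  8  9 10 11 12 13 14 15 16 17 18 19 20 21 22 23 24 25 26 27 28
G :  0  1  0  1  0  1  0  1  0  1  0  1  0  1  0  1  0  1  0  1  0  1  0  1  0  1  0  1  0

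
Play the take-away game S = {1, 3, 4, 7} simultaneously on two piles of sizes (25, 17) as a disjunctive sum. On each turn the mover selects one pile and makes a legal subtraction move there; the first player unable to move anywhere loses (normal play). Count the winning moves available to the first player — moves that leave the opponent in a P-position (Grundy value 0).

All piles use S = {1, 3, 4, 7}:
G(0) = 0
G(1) = mex{0} = 1
G(2) = mex{1} = 0
G(3) = mex{0,0} = 1
G(4) = mex{1,1,0} = 2
G(5) = mex{2,0,1} = 3
G(6) = mex{3,1,0} = 2
G(7) = mex{2,2,1,0} = 3
G(8) = mex{3,3,2,1} = 0
G(9) = mex{0,2,3,0} = 1
G(10) = mex{1,3,2,1} = 0
G(11) = mex{0,0,3,2} = 1
G(12) = mex{1,1,0,3} = 2
G(13) = mex{2,0,1,2} = 3
G(14) = mex{3,1,0,3} = 2
G(15) = mex{2,2,1,0} = 3
G(16) = mex{3,3,2,1} = 0
G(17) = mex{0,2,3,0} = 1
G(18) = mex{1,3,2,1} = 0
G(19) = mex{0,0,3,2} = 1
G(20) = mex{1,1,0,3} = 2
G(21) = mex{2,0,1,2} = 3
G(22) = mex{3,1,0,3} = 2
G(23) = mex{2,2,1,0} = 3
G(24) = mex{3,3,2,1} = 0
G(25) = mex{0,2,3,0} = 1
Pile A: G(25) = 1.
Pile B: G(17) = 1.
Combined Grundy value = 1 ⊕ 1 = 0.
A winning move leaves total XOR = 0, i.e. changes one component's Grundy value g to g ⊕ X where X is the current total.
Pile A: target g' = 1⊕0 = 1, but every legal move changes the Grundy value (mex property), so 0 moves.
Pile B: target g' = 1⊕0 = 1, but every legal move changes the Grundy value (mex property), so 0 moves.

0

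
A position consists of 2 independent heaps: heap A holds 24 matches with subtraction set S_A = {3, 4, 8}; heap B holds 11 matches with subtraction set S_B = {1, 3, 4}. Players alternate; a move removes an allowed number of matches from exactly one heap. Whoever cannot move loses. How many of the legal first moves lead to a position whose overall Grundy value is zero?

2

Heap A, S = {3, 4, 8}:
G(0) = 0
G(1) = mex{} = 0
G(2) = mex{} = 0
G(3) = mex{0} = 1
G(4) = mex{0,0} = 1
G(5) = mex{0,0} = 1
G(6) = mex{1,0} = 2
G(7) = mex{1,1} = 0
G(8) = mex{1,1,0} = 2
G(9) = mex{2,1,0} = 3
G(10) = mex{0,2,0} = 1
G(11) = mex{2,0,1} = 3
G(12) = mex{3,2,1} = 0
G(13) = mex{1,3,1} = 0
G(14) = mex{3,1,2} = 0
G(15) = mex{0,3,0} = 1
G(16) = mex{0,0,2} = 1
G(17) = mex{0,0,3} = 1
G(18) = mex{1,0,1} = 2
G(19) = mex{1,1,3} = 0
G(20) = mex{1,1,0} = 2
G(21) = mex{2,1,0} = 3
G(22) = mex{0,2,0} = 1
G(23) = mex{2,0,1} = 3
G(24) = mex{3,2,1} = 0
G_A(24) = 0.
Heap B, S = {1, 3, 4}:
G(0) = 0
G(1) = mex{0} = 1
G(2) = mex{1} = 0
G(3) = mex{0,0} = 1
G(4) = mex{1,1,0} = 2
G(5) = mex{2,0,1} = 3
G(6) = mex{3,1,0} = 2
G(7) = mex{2,2,1} = 0
G(8) = mex{0,3,2} = 1
G(9) = mex{1,2,3} = 0
G(10) = mex{0,0,2} = 1
G(11) = mex{1,1,0} = 2
G_B(11) = 2.
Combined Grundy value = 0 ⊕ 2 = 2.
A winning move leaves total XOR = 0, i.e. changes one component's Grundy value g to g ⊕ X where X is the current total.
Heap A: need g' = 0⊕2 = 2. Options: 24−3→G=3, 24−4→G=2, 24−8→G=1. Hits: 1.
Heap B: need g' = 2⊕2 = 0. Options: 11−1→G=1, 11−3→G=1, 11−4→G=0. Hits: 1.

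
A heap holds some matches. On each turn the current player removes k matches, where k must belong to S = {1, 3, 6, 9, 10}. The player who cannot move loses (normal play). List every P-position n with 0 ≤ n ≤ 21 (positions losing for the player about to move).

G(0) = 0
G(1) = mex{0} = 1
G(2) = mex{1} = 0
G(3) = mex{0,0} = 1
G(4) = mex{1,1} = 0
G(5) = mex{0,0} = 1
G(6) = mex{1,1,0} = 2
G(7) = mex{2,0,1} = 3
G(8) = mex{3,1,0} = 2
G(9) = mex{2,2,1,0} = 3
G(10) = mex{3,3,0,1,0} = 2
G(11) = mex{2,2,1,0,1} = 3
G(12) = mex{3,3,2,1,0} = 4
G(13) = mex{4,2,3,0,1} = 5
G(14) = mex{5,3,2,1,0} = 4
G(15) = mex{4,4,3,2,1} = 0
G(16) = mex{0,5,2,3,2} = 1
G(17) = mex{1,4,3,2,3} = 0
G(18) = mex{0,0,4,3,2} = 1
G(19) = mex{1,1,5,2,3} = 0
G(20) = mex{0,0,4,3,2} = 1
G(21) = mex{1,1,0,4,3} = 2
P-positions are exactly the n with G(n) = 0.

0, 2, 4, 15, 17, 19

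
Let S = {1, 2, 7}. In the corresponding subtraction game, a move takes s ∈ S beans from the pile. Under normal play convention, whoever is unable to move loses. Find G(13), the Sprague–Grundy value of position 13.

n :  0  1  2  3  4  5  6  7  8  9 10 11 12 13
G :  0  1  2  0  1  2  0  1  2  0  1  2  0  1

1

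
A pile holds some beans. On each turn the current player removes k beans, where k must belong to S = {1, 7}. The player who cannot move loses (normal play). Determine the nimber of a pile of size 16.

0

G(0) = 0
G(1) = mex{0} = 1
G(2) = mex{1} = 0
G(3) = mex{0} = 1
G(4) = mex{1} = 0
G(5) = mex{0} = 1
G(6) = mex{1} = 0
G(7) = mex{0,0} = 1
G(8) = mex{1,1} = 0
G(9) = mex{0,0} = 1
G(10) = mex{1,1} = 0
G(11) = mex{0,0} = 1
G(12) = mex{1,1} = 0
G(13) = mex{0,0} = 1
G(14) = mex{1,1} = 0
G(15) = mex{0,0} = 1
G(16) = mex{1,1} = 0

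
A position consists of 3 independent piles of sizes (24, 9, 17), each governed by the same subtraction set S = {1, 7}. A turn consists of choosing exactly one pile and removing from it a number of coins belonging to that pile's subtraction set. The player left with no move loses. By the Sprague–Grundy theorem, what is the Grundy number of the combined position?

0

All piles use S = {1, 7}:
G(0) = 0
G(1) = mex{0} = 1
G(2) = mex{1} = 0
G(3) = mex{0} = 1
G(4) = mex{1} = 0
G(5) = mex{0} = 1
G(6) = mex{1} = 0
G(7) = mex{0,0} = 1
G(8) = mex{1,1} = 0
G(9) = mex{0,0} = 1
G(10) = mex{1,1} = 0
G(11) = mex{0,0} = 1
G(12) = mex{1,1} = 0
G(13) = mex{0,0} = 1
G(14) = mex{1,1} = 0
G(15) = mex{0,0} = 1
G(16) = mex{1,1} = 0
G(17) = mex{0,0} = 1
G(18) = mex{1,1} = 0
G(19) = mex{0,0} = 1
G(20) = mex{1,1} = 0
G(21) = mex{0,0} = 1
G(22) = mex{1,1} = 0
G(23) = mex{0,0} = 1
G(24) = mex{1,1} = 0
Pile A: G(24) = 0.
Pile B: G(9) = 1.
Pile C: G(17) = 1.
Combined Grundy value = 0 ⊕ 1 ⊕ 1 = 0.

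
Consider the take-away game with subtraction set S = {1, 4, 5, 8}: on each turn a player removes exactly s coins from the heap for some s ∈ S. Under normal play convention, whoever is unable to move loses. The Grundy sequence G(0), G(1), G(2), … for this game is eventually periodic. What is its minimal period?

9

G(0) = 0
G(1) = mex{0} = 1
G(2) = mex{1} = 0
G(3) = mex{0} = 1
G(4) = mex{1,0} = 2
G(5) = mex{2,1,0} = 3
G(6) = mex{3,0,1} = 2
G(7) = mex{2,1,0} = 3
G(8) = mex{3,2,1,0} = 4
G(9) = mex{4,3,2,1} = 0
G(10) = mex{0,2,3,0} = 1
G(11) = mex{1,3,2,1} = 0
G(12) = mex{0,4,3,2} = 1
G(13) = mex{1,0,4,3} = 2
G(14) = mex{2,1,0,2} = 3
G(15) = mex{3,0,1,3} = 2
G(16) = mex{2,1,0,4} = 3
G(17) = mex{3,2,1,0} = 4
G(18) = mex{4,3,2,1} = 0
G(19) = mex{0,2,3,0} = 1
G(n+9) = G(n) holds for n = 0,…,7 (a full window of length max(S) = 8), so the sequence is purely periodic with period 9.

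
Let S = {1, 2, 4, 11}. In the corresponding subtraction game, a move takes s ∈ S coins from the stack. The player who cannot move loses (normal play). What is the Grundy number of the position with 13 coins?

1

G(0) = 0
G(1) = mex{0} = 1
G(2) = mex{1,0} = 2
G(3) = mex{2,1} = 0
G(4) = mex{0,2,0} = 1
G(5) = mex{1,0,1} = 2
G(6) = mex{2,1,2} = 0
G(7) = mex{0,2,0} = 1
G(8) = mex{1,0,1} = 2
G(9) = mex{2,1,2} = 0
G(10) = mex{0,2,0} = 1
G(11) = mex{1,0,1,0} = 2
G(12) = mex{2,1,2,1} = 0
G(13) = mex{0,2,0,2} = 1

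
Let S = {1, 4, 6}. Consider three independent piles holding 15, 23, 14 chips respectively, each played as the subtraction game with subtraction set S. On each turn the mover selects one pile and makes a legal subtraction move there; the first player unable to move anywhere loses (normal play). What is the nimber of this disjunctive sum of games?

All piles use S = {1, 4, 6}:
n :  0  1  2  3  4  5  6  7  8  9 10 11 12 13 14 15 16 17 18 19 20 21 22 23
G :  0  1  0  1  2  0  1  0  1  2  0  1  0  1  2  0  1  0  1  2  0  1  0  1
Pile A: G(15) = 0.
Pile B: G(23) = 1.
Pile C: G(14) = 2.
Combined Grundy value = 0 ⊕ 1 ⊕ 2 = 3.

3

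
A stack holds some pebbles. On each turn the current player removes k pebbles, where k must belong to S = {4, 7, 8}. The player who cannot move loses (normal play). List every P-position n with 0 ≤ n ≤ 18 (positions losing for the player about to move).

G(0) = 0
G(1) = mex{} = 0
G(2) = mex{} = 0
G(3) = mex{} = 0
G(4) = mex{0} = 1
G(5) = mex{0} = 1
G(6) = mex{0} = 1
G(7) = mex{0,0} = 1
G(8) = mex{1,0,0} = 2
G(9) = mex{1,0,0} = 2
G(10) = mex{1,0,0} = 2
G(11) = mex{1,1,0} = 2
G(12) = mex{2,1,1} = 0
G(13) = mex{2,1,1} = 0
G(14) = mex{2,1,1} = 0
G(15) = mex{2,2,1} = 0
G(16) = mex{0,2,2} = 1
G(17) = mex{0,2,2} = 1
G(18) = mex{0,2,2} = 1
P-positions are exactly the n with G(n) = 0.

0, 1, 2, 3, 12, 13, 14, 15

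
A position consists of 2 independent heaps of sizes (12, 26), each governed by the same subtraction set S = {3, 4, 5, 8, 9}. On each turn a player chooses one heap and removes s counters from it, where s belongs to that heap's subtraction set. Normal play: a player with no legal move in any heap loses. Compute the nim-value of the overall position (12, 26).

0

All heaps use S = {3, 4, 5, 8, 9}:
n :  0  1  2  3  4  5  6  7  8  9 10 11 12 13 14 15 16 17 18 19 20 21 22 23 24 25 26
G :  0  0  0  1  1  1  2  2  2  3  3  3  0  0  0  1  1  1  2  2  2  3  3  3  0  0  0
Heap A: G(12) = 0.
Heap B: G(26) = 0.
Combined Grundy value = 0 ⊕ 0 = 0.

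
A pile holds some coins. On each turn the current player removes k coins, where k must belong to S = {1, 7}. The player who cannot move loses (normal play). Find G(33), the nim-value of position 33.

n :  0  1  2  3  4  5  6  7  8  9 10 11 12 13 14 15 16 17 18 19 20 21 22 23 24 25 26 27 28 29 30 31 32 33
G :  0  1  0  1  0  1  0  1  0  1  0  1  0  1  0  1  0  1  0  1  0  1  0  1  0  1  0  1  0  1  0  1  0  1

1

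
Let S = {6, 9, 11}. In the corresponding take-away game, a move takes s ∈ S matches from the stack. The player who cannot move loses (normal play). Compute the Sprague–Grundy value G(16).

n :  0  1  2  3  4  5  6  7  8  9 10 11 12 13 14 15 16
G :  0  0  0  0  0  0  1  1  1  1  1  1  2  2  2  2  2

2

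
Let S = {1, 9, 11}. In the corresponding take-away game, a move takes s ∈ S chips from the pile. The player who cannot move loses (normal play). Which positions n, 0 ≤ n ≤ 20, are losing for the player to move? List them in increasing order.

0, 2, 4, 6, 8, 10, 12, 14, 16, 18, 20

n :  0  1  2  3  4  5  6  7  8  9 10 11 12 13 14 15 16 17 18 19 20
G :  0  1  0  1  0  1  0  1  0  1  0  1  0  1  0  1  0  1  0  1  0
P-positions are exactly the n with G(n) = 0.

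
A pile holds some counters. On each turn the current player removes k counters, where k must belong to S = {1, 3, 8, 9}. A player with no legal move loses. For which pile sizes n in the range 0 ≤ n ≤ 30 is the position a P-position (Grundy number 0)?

G(0) = 0
G(1) = mex{0} = 1
G(2) = mex{1} = 0
G(3) = mex{0,0} = 1
G(4) = mex{1,1} = 0
G(5) = mex{0,0} = 1
G(6) = mex{1,1} = 0
G(7) = mex{0,0} = 1
G(8) = mex{1,1,0} = 2
G(9) = mex{2,0,1,0} = 3
G(10) = mex{3,1,0,1} = 2
G(11) = mex{2,2,1,0} = 3
G(12) = mex{3,3,0,1} = 2
G(13) = mex{2,2,1,0} = 3
G(14) = mex{3,3,0,1} = 2
G(15) = mex{2,2,1,0} = 3
G(16) = mex{3,3,2,1} = 0
G(17) = mex{0,2,3,2} = 1
G(18) = mex{1,3,2,3} = 0
G(19) = mex{0,0,3,2} = 1
G(20) = mex{1,1,2,3} = 0
G(21) = mex{0,0,3,2} = 1
G(22) = mex{1,1,2,3} = 0
G(23) = mex{0,0,3,2} = 1
G(24) = mex{1,1,0,3} = 2
G(25) = mex{2,0,1,0} = 3
G(26) = mex{3,1,0,1} = 2
G(27) = mex{2,2,1,0} = 3
G(28) = mex{3,3,0,1} = 2
G(29) = mex{2,2,1,0} = 3
G(30) = mex{3,3,0,1} = 2
P-positions are exactly the n with G(n) = 0.

0, 2, 4, 6, 16, 18, 20, 22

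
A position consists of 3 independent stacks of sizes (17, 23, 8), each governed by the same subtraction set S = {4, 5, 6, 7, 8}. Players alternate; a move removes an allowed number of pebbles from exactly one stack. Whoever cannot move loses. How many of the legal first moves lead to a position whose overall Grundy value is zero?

All stacks use S = {4, 5, 6, 7, 8}:
G(0) = 0
G(1) = mex{} = 0
G(2) = mex{} = 0
G(3) = mex{} = 0
G(4) = mex{0} = 1
G(5) = mex{0,0} = 1
G(6) = mex{0,0,0} = 1
G(7) = mex{0,0,0,0} = 1
G(8) = mex{1,0,0,0,0} = 2
G(9) = mex{1,1,0,0,0} = 2
G(10) = mex{1,1,1,0,0} = 2
G(11) = mex{1,1,1,1,0} = 2
G(12) = mex{2,1,1,1,1} = 0
G(13) = mex{2,2,1,1,1} = 0
G(14) = mex{2,2,2,1,1} = 0
G(15) = mex{2,2,2,2,1} = 0
G(16) = mex{0,2,2,2,2} = 1
G(17) = mex{0,0,2,2,2} = 1
G(18) = mex{0,0,0,2,2} = 1
G(19) = mex{0,0,0,0,2} = 1
G(20) = mex{1,0,0,0,0} = 2
G(21) = mex{1,1,0,0,0} = 2
G(22) = mex{1,1,1,0,0} = 2
G(23) = mex{1,1,1,1,0} = 2
Stack A: G(17) = 1.
Stack B: G(23) = 2.
Stack C: G(8) = 2.
Combined Grundy value = 1 ⊕ 2 ⊕ 2 = 1.
A winning move leaves total XOR = 0, i.e. changes one component's Grundy value g to g ⊕ X where X is the current total.
Stack A: need g' = 1⊕1 = 0. Options: 17−4→G=0, 17−5→G=0, 17−6→G=2, 17−7→G=2, 17−8→G=2. Hits: 2.
Stack B: need g' = 2⊕1 = 3. Options: 23−4→G=1, 23−5→G=1, 23−6→G=1, 23−7→G=1, 23−8→G=0. Hits: 0.
Stack C: need g' = 2⊕1 = 3. Options: 8−4→G=1, 8−5→G=0, 8−6→G=0, 8−7→G=0, 8−8→G=0. Hits: 0.

2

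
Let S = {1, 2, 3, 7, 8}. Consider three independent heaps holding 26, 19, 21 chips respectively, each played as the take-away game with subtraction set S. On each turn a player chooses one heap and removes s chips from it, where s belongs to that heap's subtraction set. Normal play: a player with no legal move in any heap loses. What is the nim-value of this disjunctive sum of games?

All heaps use S = {1, 2, 3, 7, 8}:
n :  0  1  2  3  4  5  6  7  8  9 10 11 12 13 14 15 16 17 18 19 20 21 22 23 24 25 26
G :  0  1  2  3  0  1  2  3  4  0  1  2  3  0  1  2  3  4  0  1  2  3  0  1  2  3  4
Heap A: G(26) = 4.
Heap B: G(19) = 1.
Heap C: G(21) = 3.
Combined Grundy value = 4 ⊕ 1 ⊕ 3 = 6.

6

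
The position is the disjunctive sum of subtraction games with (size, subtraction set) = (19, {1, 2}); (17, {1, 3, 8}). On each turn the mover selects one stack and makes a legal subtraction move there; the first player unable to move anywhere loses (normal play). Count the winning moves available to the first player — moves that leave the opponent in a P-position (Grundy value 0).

3

Stack A, S = {1, 2}:
n :  0  1  2  3  4  5  6  7  8  9 10 11 12 13 14 15 16 17 18 19
G :  0  1  2  0  1  2  0  1  2  0  1  2  0  1  2  0  1  2  0  1
G_A(19) = 1.
Stack B, S = {1, 3, 8}:
G(0) = 0
G(1) = mex{0} = 1
G(2) = mex{1} = 0
G(3) = mex{0,0} = 1
G(4) = mex{1,1} = 0
G(5) = mex{0,0} = 1
G(6) = mex{1,1} = 0
G(7) = mex{0,0} = 1
G(8) = mex{1,1,0} = 2
G(9) = mex{2,0,1} = 3
G(10) = mex{3,1,0} = 2
G(11) = mex{2,2,1} = 0
G(12) = mex{0,3,0} = 1
G(13) = mex{1,2,1} = 0
G(14) = mex{0,0,0} = 1
G(15) = mex{1,1,1} = 0
G(16) = mex{0,0,2} = 1
G(17) = mex{1,1,3} = 0
G_B(17) = 0.
Combined Grundy value = 1 ⊕ 0 = 1.
A winning move leaves total XOR = 0, i.e. changes one component's Grundy value g to g ⊕ X where X is the current total.
Stack A: need g' = 1⊕1 = 0. Options: 19−1→G=0, 19−2→G=2. Hits: 1.
Stack B: need g' = 0⊕1 = 1. Options: 17−1→G=1, 17−3→G=1, 17−8→G=3. Hits: 2.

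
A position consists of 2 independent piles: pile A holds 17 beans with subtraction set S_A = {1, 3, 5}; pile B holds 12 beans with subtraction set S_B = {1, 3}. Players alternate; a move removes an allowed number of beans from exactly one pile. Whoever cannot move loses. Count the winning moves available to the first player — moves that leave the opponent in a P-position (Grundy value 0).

5

Pile A, S = {1, 3, 5}:
G(0) = 0
G(1) = mex{0} = 1
G(2) = mex{1} = 0
G(3) = mex{0,0} = 1
G(4) = mex{1,1} = 0
G(5) = mex{0,0,0} = 1
G(6) = mex{1,1,1} = 0
G(7) = mex{0,0,0} = 1
G(8) = mex{1,1,1} = 0
G(9) = mex{0,0,0} = 1
G(10) = mex{1,1,1} = 0
G(11) = mex{0,0,0} = 1
G(12) = mex{1,1,1} = 0
G(13) = mex{0,0,0} = 1
G(14) = mex{1,1,1} = 0
G(15) = mex{0,0,0} = 1
G(16) = mex{1,1,1} = 0
G(17) = mex{0,0,0} = 1
G_A(17) = 1.
Pile B, S = {1, 3}:
n :  0  1  2  3  4  5  6  7  8  9 10 11 12
G :  0  1  0  1  0  1  0  1  0  1  0  1  0
G_B(12) = 0.
Combined Grundy value = 1 ⊕ 0 = 1.
A winning move leaves total XOR = 0, i.e. changes one component's Grundy value g to g ⊕ X where X is the current total.
Pile A: need g' = 1⊕1 = 0. Options: 17−1→G=0, 17−3→G=0, 17−5→G=0. Hits: 3.
Pile B: need g' = 0⊕1 = 1. Options: 12−1→G=1, 12−3→G=1. Hits: 2.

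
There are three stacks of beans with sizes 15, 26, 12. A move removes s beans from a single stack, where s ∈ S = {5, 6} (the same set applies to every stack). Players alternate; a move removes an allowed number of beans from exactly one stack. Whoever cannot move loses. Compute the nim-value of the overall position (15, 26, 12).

0

All stacks use S = {5, 6}:
n :  0  1  2  3  4  5  6  7  8  9 10 11 12 13 14 15 16 17 18 19 20 21 22 23 24 25 26
G :  0  0  0  0  0  1  1  1  1  1  2  0  0  0  0  0  1  1  1  1  1  2  0  0  0  0  0
Stack A: G(15) = 0.
Stack B: G(26) = 0.
Stack C: G(12) = 0.
Combined Grundy value = 0 ⊕ 0 ⊕ 0 = 0.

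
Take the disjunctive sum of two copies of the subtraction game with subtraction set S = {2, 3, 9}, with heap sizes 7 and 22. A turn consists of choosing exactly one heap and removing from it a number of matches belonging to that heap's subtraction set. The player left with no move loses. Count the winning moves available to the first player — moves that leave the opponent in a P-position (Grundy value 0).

3

All heaps use S = {2, 3, 9}:
n :  0  1  2  3  4  5  6  7  8  9 10 11 12 13 14 15 16 17 18 19 20 21 22
G :  0  0  1  1  2  0  0  1  1  2  2  0  0  1  1  2  0  0  1  1  2  2  0
Heap A: G(7) = 1.
Heap B: G(22) = 0.
Combined Grundy value = 1 ⊕ 0 = 1.
A winning move leaves total XOR = 0, i.e. changes one component's Grundy value g to g ⊕ X where X is the current total.
Heap A: need g' = 1⊕1 = 0. Options: 7−2→G=0, 7−3→G=2. Hits: 1.
Heap B: need g' = 0⊕1 = 1. Options: 22−2→G=2, 22−3→G=1, 22−9→G=1. Hits: 2.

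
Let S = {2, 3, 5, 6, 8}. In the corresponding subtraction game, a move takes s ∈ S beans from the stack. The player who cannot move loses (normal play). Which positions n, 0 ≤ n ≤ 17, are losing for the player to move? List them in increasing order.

G(0) = 0
G(1) = mex{} = 0
G(2) = mex{0} = 1
G(3) = mex{0,0} = 1
G(4) = mex{1,0} = 2
G(5) = mex{1,1,0} = 2
G(6) = mex{2,1,0,0} = 3
G(7) = mex{2,2,1,0} = 3
G(8) = mex{3,2,1,1,0} = 4
G(9) = mex{3,3,2,1,0} = 4
G(10) = mex{4,3,2,2,1} = 0
G(11) = mex{4,4,3,2,1} = 0
G(12) = mex{0,4,3,3,2} = 1
G(13) = mex{0,0,4,3,2} = 1
G(14) = mex{1,0,4,4,3} = 2
G(15) = mex{1,1,0,4,3} = 2
G(16) = mex{2,1,0,0,4} = 3
G(17) = mex{2,2,1,0,4} = 3
P-positions are exactly the n with G(n) = 0.

0, 1, 10, 11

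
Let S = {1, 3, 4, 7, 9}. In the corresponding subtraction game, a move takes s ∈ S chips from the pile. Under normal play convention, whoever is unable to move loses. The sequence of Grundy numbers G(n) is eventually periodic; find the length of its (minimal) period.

n :  0  1  2  3  4  5  6  7  8  9 10 11 12 13 14 15 16 17 18
G :  0  1  0  1  2  3  2  3  0  1  0  1  2  3  2  3  0  1  0
G(n+8) = G(n) holds for n = 0,…,8 (a full window of length max(S) = 9), so the sequence is purely periodic with period 8.

8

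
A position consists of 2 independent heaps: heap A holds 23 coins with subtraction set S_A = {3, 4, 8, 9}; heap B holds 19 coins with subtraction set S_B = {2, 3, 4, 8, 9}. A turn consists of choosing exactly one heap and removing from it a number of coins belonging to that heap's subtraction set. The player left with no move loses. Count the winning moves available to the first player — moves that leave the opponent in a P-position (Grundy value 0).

Heap A, S = {3, 4, 8, 9}:
n :  0  1  2  3  4  5  6  7  8  9 10 11 12 13 14 15 16 17 18 19 20 21 22 23
G :  0  0  0  1  1  1  2  0  2  3  1  3  0  0  0  1  1  1  2  0  2  3  1  3
G_A(23) = 3.
Heap B, S = {2, 3, 4, 8, 9}:
G(0) = 0
G(1) = mex{} = 0
G(2) = mex{0} = 1
G(3) = mex{0,0} = 1
G(4) = mex{1,0,0} = 2
G(5) = mex{1,1,0} = 2
G(6) = mex{2,1,1} = 0
G(7) = mex{2,2,1} = 0
G(8) = mex{0,2,2,0} = 1
G(9) = mex{0,0,2,0,0} = 1
G(10) = mex{1,0,0,1,0} = 2
G(11) = mex{1,1,0,1,1} = 2
G(12) = mex{2,1,1,2,1} = 0
G(13) = mex{2,2,1,2,2} = 0
G(14) = mex{0,2,2,0,2} = 1
G(15) = mex{0,0,2,0,0} = 1
G(16) = mex{1,0,0,1,0} = 2
G(17) = mex{1,1,0,1,1} = 2
G(18) = mex{2,1,1,2,1} = 0
G(19) = mex{2,2,1,2,2} = 0
G_B(19) = 0.
Combined Grundy value = 3 ⊕ 0 = 3.
A winning move leaves total XOR = 0, i.e. changes one component's Grundy value g to g ⊕ X where X is the current total.
Heap A: need g' = 3⊕3 = 0. Options: 23−3→G=2, 23−4→G=0, 23−8→G=1, 23−9→G=0. Hits: 2.
Heap B: need g' = 0⊕3 = 3. Options: 19−2→G=2, 19−3→G=2, 19−4→G=1, 19−8→G=2, 19−9→G=2. Hits: 0.

2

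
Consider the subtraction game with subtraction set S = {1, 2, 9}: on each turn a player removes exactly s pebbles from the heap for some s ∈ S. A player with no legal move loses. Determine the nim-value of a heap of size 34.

G(0) = 0
G(1) = mex{0} = 1
G(2) = mex{1,0} = 2
G(3) = mex{2,1} = 0
G(4) = mex{0,2} = 1
G(5) = mex{1,0} = 2
G(6) = mex{2,1} = 0
G(7) = mex{0,2} = 1
G(8) = mex{1,0} = 2
G(9) = mex{2,1,0} = 3
G(10) = mex{3,2,1} = 0
G(11) = mex{0,3,2} = 1
G(12) = mex{1,0,0} = 2
G(13) = mex{2,1,1} = 0
G(14) = mex{0,2,2} = 1
G(15) = mex{1,0,0} = 2
G(16) = mex{2,1,1} = 0
G(17) = mex{0,2,2} = 1
G(18) = mex{1,0,3} = 2
G(19) = mex{2,1,0} = 3
G(20) = mex{3,2,1} = 0
G(21) = mex{0,3,2} = 1
G(22) = mex{1,0,0} = 2
G(23) = mex{2,1,1} = 0
G(24) = mex{0,2,2} = 1
G(25) = mex{1,0,0} = 2
G(26) = mex{2,1,1} = 0
G(27) = mex{0,2,2} = 1
G(28) = mex{1,0,3} = 2
G(29) = mex{2,1,0} = 3
G(30) = mex{3,2,1} = 0
G(31) = mex{0,3,2} = 1
G(32) = mex{1,0,0} = 2
G(33) = mex{2,1,1} = 0
G(34) = mex{0,2,2} = 1

1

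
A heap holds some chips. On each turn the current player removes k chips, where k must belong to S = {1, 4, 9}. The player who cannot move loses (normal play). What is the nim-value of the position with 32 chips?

0

G(0) = 0
G(1) = mex{0} = 1
G(2) = mex{1} = 0
G(3) = mex{0} = 1
G(4) = mex{1,0} = 2
G(5) = mex{2,1} = 0
G(6) = mex{0,0} = 1
G(7) = mex{1,1} = 0
G(8) = mex{0,2} = 1
G(9) = mex{1,0,0} = 2
G(10) = mex{2,1,1} = 0
G(11) = mex{0,0,0} = 1
G(12) = mex{1,1,1} = 0
G(13) = mex{0,2,2} = 1
G(14) = mex{1,0,0} = 2
G(15) = mex{2,1,1} = 0
G(16) = mex{0,0,0} = 1
G(17) = mex{1,1,1} = 0
G(18) = mex{0,2,2} = 1
G(19) = mex{1,0,0} = 2
G(20) = mex{2,1,1} = 0
G(21) = mex{0,0,0} = 1
G(22) = mex{1,1,1} = 0
G(23) = mex{0,2,2} = 1
G(24) = mex{1,0,0} = 2
G(25) = mex{2,1,1} = 0
G(26) = mex{0,0,0} = 1
G(27) = mex{1,1,1} = 0
G(28) = mex{0,2,2} = 1
G(29) = mex{1,0,0} = 2
G(30) = mex{2,1,1} = 0
G(31) = mex{0,0,0} = 1
G(32) = mex{1,1,1} = 0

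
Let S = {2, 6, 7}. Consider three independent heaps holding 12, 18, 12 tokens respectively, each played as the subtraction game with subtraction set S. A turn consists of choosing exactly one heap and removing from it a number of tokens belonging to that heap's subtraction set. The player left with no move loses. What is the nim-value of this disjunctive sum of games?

0

All heaps use S = {2, 6, 7}:
n :  0  1  2  3  4  5  6  7  8  9 10 11 12 13 14 15 16 17 18
G :  0  0  1  1  0  0  1  1  2  0  3  1  2  0  0  1  1  0  0
Heap A: G(12) = 2.
Heap B: G(18) = 0.
Heap C: G(12) = 2.
Combined Grundy value = 2 ⊕ 0 ⊕ 2 = 0.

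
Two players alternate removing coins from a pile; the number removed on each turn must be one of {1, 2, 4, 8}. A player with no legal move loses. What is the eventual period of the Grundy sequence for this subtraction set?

3

G(0) = 0
G(1) = mex{0} = 1
G(2) = mex{1,0} = 2
G(3) = mex{2,1} = 0
G(4) = mex{0,2,0} = 1
G(5) = mex{1,0,1} = 2
G(6) = mex{2,1,2} = 0
G(7) = mex{0,2,0} = 1
G(8) = mex{1,0,1,0} = 2
G(9) = mex{2,1,2,1} = 0
G(10) = mex{0,2,0,2} = 1
G(11) = mex{1,0,1,0} = 2
G(12) = mex{2,1,2,1} = 0
G(13) = mex{0,2,0,2} = 1
G(14) = mex{1,0,1,0} = 2
G(n+3) = G(n) holds for n = 0,…,7 (a full window of length max(S) = 8), so the sequence is purely periodic with period 3.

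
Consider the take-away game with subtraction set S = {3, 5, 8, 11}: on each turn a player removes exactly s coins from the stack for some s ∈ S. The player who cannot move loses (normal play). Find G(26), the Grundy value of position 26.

G(0) = 0
G(1) = mex{} = 0
G(2) = mex{} = 0
G(3) = mex{0} = 1
G(4) = mex{0} = 1
G(5) = mex{0,0} = 1
G(6) = mex{1,0} = 2
G(7) = mex{1,0} = 2
G(8) = mex{1,1,0} = 2
G(9) = mex{2,1,0} = 3
G(10) = mex{2,1,0} = 3
G(11) = mex{2,2,1,0} = 3
G(12) = mex{3,2,1,0} = 4
G(13) = mex{3,2,1,0} = 4
G(14) = mex{3,3,2,1} = 0
G(15) = mex{4,3,2,1} = 0
G(16) = mex{4,3,2,1} = 0
G(17) = mex{0,4,3,2} = 1
G(18) = mex{0,4,3,2} = 1
G(19) = mex{0,0,3,2} = 1
G(20) = mex{1,0,4,3} = 2
G(21) = mex{1,0,4,3} = 2
G(22) = mex{1,1,0,3} = 2
G(23) = mex{2,1,0,4} = 3
G(24) = mex{2,1,0,4} = 3
G(25) = mex{2,2,1,0} = 3
G(26) = mex{3,2,1,0} = 4

4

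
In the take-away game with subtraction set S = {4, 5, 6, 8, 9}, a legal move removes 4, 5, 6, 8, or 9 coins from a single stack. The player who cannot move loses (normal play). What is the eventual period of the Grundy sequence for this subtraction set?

13

G(0) = 0
G(1) = mex{} = 0
G(2) = mex{} = 0
G(3) = mex{} = 0
G(4) = mex{0} = 1
G(5) = mex{0,0} = 1
G(6) = mex{0,0,0} = 1
G(7) = mex{0,0,0} = 1
G(8) = mex{1,0,0,0} = 2
G(9) = mex{1,1,0,0,0} = 2
G(10) = mex{1,1,1,0,0} = 2
G(11) = mex{1,1,1,0,0} = 2
G(12) = mex{2,1,1,1,0} = 3
G(13) = mex{2,2,1,1,1} = 0
G(14) = mex{2,2,2,1,1} = 0
G(15) = mex{2,2,2,1,1} = 0
G(16) = mex{3,2,2,2,1} = 0
G(17) = mex{0,3,2,2,2} = 1
G(18) = mex{0,0,3,2,2} = 1
G(19) = mex{0,0,0,2,2} = 1
G(20) = mex{0,0,0,3,2} = 1
G(21) = mex{1,0,0,0,3} = 2
G(22) = mex{1,1,0,0,0} = 2
G(23) = mex{1,1,1,0,0} = 2
G(24) = mex{1,1,1,0,0} = 2
G(25) = mex{2,1,1,1,0} = 3
G(26) = mex{2,2,1,1,1} = 0
G(27) = mex{2,2,2,1,1} = 0
G(n+13) = G(n) holds for n = 0,…,8 (a full window of length max(S) = 9), so the sequence is purely periodic with period 13.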